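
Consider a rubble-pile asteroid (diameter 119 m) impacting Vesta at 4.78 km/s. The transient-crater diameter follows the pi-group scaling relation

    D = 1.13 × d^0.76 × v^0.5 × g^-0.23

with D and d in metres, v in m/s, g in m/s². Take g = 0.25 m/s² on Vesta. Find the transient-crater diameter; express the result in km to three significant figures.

D ≈ 4.06 km

In SI units: v = 4780 m/s.
d^0.76 = 119^0.76 = 37.79
v^0.5 = 4780^0.5 = 69.14
g^-0.23 = 0.25^-0.23 = 1.376
D = 1.13 × 37.79 × 69.14 × 1.376 = 4063 m
   = 4.063 km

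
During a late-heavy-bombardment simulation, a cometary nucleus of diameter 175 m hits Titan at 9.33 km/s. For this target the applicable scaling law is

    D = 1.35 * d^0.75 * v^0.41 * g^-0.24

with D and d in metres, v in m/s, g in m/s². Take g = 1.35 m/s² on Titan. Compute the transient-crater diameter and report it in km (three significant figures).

D ≈ 2.56 km

In SI units: v = 9330 m/s.
d^0.75 = 175^0.75 = 48.11
v^0.41 = 9330^0.41 = 42.43
g^-0.24 = 1.35^-0.24 = 0.9305
D = 1.35 × 48.11 × 42.43 × 0.9305 = 2564 m
   = 2.564 km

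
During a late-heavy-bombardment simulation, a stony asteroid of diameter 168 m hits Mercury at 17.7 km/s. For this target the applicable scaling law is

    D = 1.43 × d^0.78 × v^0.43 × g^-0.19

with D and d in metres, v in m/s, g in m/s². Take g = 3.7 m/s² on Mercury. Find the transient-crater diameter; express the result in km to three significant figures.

In SI units: v = 17700 m/s.
d^0.78 = 168^0.78 = 54.42
v^0.43 = 17700^0.43 = 67.09
g^-0.19 = 3.7^-0.19 = 0.7799
D = 1.43 × 54.42 × 67.09 × 0.7799 = 4072 m
   = 4.072 km

D ≈ 4.07 km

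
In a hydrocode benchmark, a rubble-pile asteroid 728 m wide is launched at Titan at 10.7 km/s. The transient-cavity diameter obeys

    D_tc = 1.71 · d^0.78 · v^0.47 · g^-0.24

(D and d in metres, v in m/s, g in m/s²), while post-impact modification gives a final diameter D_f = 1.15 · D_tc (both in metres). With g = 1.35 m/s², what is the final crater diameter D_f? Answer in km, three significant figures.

v = 10700 m/s.
d^0.78 = 728^0.78 = 170.8
v^0.47 = 10700^0.47 = 78.31
g^-0.24 = 1.35^-0.24 = 0.9305
D_tc = 1.71 × 170.8 × 78.31 × 0.9305 = 21280 m
D_f = 1.15 × 21280 = 24472 m
     = 24.47 km

D_f ≈ 24.5 km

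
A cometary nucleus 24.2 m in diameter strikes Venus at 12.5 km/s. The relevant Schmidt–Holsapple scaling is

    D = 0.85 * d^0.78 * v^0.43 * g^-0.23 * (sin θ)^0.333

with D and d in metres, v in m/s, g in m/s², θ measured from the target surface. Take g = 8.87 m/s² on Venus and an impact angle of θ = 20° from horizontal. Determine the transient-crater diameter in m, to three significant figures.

D ≈ 250 m

In SI units: v = 12500 m/s.
d^0.78 = 24.2^0.78 = 12.01
v^0.43 = 12500^0.43 = 57.77
g^-0.23 = 8.87^-0.23 = 0.6053
(sin 20°)^0.333 = 0.3420^0.333 = 0.6996
D = 0.85 × 12.01 × 57.77 × 0.6053 × 0.6996 = 249.7 m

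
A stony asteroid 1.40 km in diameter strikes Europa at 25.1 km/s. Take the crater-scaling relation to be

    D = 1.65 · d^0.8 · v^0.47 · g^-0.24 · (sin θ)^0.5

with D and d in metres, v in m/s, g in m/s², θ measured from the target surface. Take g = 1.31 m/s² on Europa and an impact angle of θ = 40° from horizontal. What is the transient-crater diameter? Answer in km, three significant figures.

In SI units: d = 1400 m, v = 25100 m/s.
d^0.8 = 1400^0.8 = 328.8
v^0.47 = 25100^0.47 = 116.9
g^-0.24 = 1.31^-0.24 = 0.9372
(sin 40°)^0.5 = 0.6428^0.5 = 0.8017
D = 1.65 × 328.8 × 116.9 × 0.9372 × 0.8017 = 47651 m
   = 47.65 km

D ≈ 47.7 km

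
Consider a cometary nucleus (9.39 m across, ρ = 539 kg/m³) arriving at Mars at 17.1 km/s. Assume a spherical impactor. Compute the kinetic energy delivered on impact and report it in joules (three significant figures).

v = 17100 m/s.
Mass m = (π/6) ρ d³ = (π/6) × 539 × (9.39)³ = 2.337 × 10^5 kg
E = ½ m v² = 0.5 × 2.337 × 10^5 × (17100)² = 3.417 × 10^13 J

E ≈ 3.42 × 10^13 J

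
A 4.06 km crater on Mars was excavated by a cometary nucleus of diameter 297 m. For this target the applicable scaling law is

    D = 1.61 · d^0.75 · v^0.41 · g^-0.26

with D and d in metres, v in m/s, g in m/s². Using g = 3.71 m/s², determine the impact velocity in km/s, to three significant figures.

Rearranging for v: v = [D / (1.61 · 297^0.75 · 3.71^-0.26)]^(1/0.41).
D = 4060 m.
297^0.75 = 71.54
3.71^-0.26 = 0.7112
Denominator = 1.61 × 71.54 × 0.7112 = 81.92
D / 81.92 = 4060 / 81.92 = 49.56
v = 49.56^(1/0.41) = 49.56^2.439 = 13628 m/s

v ≈ 13.6 km/s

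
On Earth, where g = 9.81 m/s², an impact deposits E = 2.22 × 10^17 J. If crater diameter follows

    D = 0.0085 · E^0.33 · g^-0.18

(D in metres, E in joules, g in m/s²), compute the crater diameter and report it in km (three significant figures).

E^0.33 = (2.22 × 10^17)^0.33 = 5.300 × 10^5
g^-0.18 = 9.81^-0.18 = 0.6630
D = 0.0085 × 5.300 × 10^5 × 0.6630 = 2987 m
   = 2.987 km

D ≈ 2.99 km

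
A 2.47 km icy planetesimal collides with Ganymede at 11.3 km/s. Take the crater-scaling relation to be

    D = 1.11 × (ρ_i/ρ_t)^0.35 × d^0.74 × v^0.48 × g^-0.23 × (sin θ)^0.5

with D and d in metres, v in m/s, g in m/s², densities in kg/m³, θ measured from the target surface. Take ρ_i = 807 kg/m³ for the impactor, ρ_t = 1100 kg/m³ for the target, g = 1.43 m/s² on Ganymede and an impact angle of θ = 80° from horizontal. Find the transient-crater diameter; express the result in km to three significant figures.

In SI units: d = 2470 m, v = 11300 m/s.
(ρ_i/ρ_t)^0.35 = (807/1100)^0.35 = 0.8973
d^0.74 = 2470^0.74 = 324.0
v^0.48 = 11300^0.48 = 88.20
g^-0.23 = 1.43^-0.23 = 0.9210
(sin 80°)^0.5 = 0.9848^0.5 = 0.9924
D = 1.11 × 0.8973 × 324.0 × 88.20 × 0.9210 × 0.9924 = 26015 m
   = 26.01 km

D ≈ 26.0 km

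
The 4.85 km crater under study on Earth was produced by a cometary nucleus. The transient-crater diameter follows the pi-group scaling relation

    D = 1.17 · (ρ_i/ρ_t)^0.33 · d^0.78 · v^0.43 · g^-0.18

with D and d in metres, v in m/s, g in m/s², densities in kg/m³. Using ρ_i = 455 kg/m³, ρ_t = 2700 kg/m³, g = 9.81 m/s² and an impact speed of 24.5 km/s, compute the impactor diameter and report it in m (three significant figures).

Rearranging for d: d = [D / (1.17 · (455/2700)^0.33 · 24500^0.43 · 9.81^-0.18)]^(1/0.78).
D = 4850 m.
(455/2700)^0.33 = 0.5556
24500^0.43 = 77.15
9.81^-0.18 = 0.6630
Denominator = 1.17 × 0.5556 × 77.15 × 0.6630 = 33.25
D / 33.25 = 4850 / 33.25 = 145.9
d = 145.9^(1/0.78) = 145.9^1.2821 = 595.0 m

d ≈ 595 m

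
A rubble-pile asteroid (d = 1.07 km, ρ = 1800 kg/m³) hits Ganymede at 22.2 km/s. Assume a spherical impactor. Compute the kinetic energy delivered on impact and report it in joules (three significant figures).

E ≈ 2.85 × 10^20 J

d = 1070 m; v = 22200 m/s.
Mass m = (π/6) ρ d³ = (π/6) × 1800 × (1070)³ = 1.155 × 10^12 kg
E = ½ m v² = 0.5 × 1.155 × 10^12 × (22200)² = 2.846 × 10^20 J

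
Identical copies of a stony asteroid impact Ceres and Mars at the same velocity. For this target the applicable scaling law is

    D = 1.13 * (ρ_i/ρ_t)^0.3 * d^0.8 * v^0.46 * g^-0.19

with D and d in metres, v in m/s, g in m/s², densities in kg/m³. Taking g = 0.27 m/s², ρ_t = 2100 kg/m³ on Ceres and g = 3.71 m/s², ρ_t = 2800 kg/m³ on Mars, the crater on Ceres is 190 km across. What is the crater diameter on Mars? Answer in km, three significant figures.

D ≈ 106 km

The impactor-only factors (d, v, ρ_i) cancel in the ratio, leaving D_Mars/D_Ceres = (g_Mars/g_Ceres)^-0.19 · (ρ_t,Ceres/ρ_t,Mars)^0.3.
(3.71/0.27)^-0.19 = 13.74^-0.19 = 0.6078
(2100/2800)^0.3 = 0.7500^0.3 = 0.9173
Ratio = 0.6078 × 0.9173 = 0.5575
D_Mars = 0.5575 × 190 km = 106 km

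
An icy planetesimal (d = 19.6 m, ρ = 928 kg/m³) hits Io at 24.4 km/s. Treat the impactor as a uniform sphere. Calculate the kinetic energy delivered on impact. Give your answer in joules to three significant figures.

v = 24400 m/s.
Mass m = (π/6) ρ d³ = (π/6) × 928 × (19.6)³ = 3.659 × 10^6 kg
E = ½ m v² = 0.5 × 3.659 × 10^6 × (24400)² = 1.089 × 10^15 J

E ≈ 1.09 × 10^15 J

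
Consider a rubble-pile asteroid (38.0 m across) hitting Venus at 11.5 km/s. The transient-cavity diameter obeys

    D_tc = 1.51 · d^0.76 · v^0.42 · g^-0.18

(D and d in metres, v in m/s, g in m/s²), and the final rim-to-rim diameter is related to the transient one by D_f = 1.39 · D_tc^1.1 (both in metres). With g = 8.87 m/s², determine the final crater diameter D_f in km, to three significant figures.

D_f ≈ 2.23 km

v = 11500 m/s.
d^0.76 = 38^0.76 = 15.87
v^0.42 = 11500^0.42 = 50.76
g^-0.18 = 8.87^-0.18 = 0.6751
D_tc = 1.51 × 15.87 × 50.76 × 0.6751 = 821.2 m
D_f = 1.39 × (821.2)^1.1 = 2233 m
     = 2.233 km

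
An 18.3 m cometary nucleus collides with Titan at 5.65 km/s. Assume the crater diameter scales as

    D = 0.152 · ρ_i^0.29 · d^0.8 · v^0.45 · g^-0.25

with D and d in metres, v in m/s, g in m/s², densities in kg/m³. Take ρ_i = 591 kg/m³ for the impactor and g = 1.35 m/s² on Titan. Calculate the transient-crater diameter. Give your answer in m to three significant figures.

In SI units: v = 5650 m/s.
ρ_i^0.29 = 591^0.29 = 6.364
d^0.8 = 18.3^0.8 = 10.23
v^0.45 = 5650^0.45 = 48.80
g^-0.25 = 1.35^-0.25 = 0.9277
D = 0.152 × 6.364 × 10.23 × 48.80 × 0.9277 = 448.0 m

D ≈ 448 m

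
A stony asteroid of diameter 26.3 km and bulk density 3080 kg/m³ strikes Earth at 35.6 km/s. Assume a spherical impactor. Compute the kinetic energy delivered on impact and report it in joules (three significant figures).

E ≈ 1.86 × 10^25 J

d = 26300 m; v = 35600 m/s.
Mass m = (π/6) ρ d³ = (π/6) × 3080 × (26300)³ = 2.934 × 10^16 kg
E = ½ m v² = 0.5 × 2.934 × 10^16 × (35600)² = 1.859 × 10^25 J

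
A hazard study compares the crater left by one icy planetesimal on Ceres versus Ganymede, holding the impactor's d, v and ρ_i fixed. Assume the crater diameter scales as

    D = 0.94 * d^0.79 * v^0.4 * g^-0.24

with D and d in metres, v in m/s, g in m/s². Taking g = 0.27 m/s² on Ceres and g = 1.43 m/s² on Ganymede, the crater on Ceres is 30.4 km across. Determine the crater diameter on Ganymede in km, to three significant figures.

D ≈ 20.4 km

All impactor-dependent factors cancel in the ratio, leaving D_Ganymede/D_Ceres = (g_Ganymede/g_Ceres)^-0.24.
(1.43/0.27)^-0.24 = 5.296^-0.24 = 0.6703
D_Ganymede = 0.6703 × 30.4 km = 20.4 km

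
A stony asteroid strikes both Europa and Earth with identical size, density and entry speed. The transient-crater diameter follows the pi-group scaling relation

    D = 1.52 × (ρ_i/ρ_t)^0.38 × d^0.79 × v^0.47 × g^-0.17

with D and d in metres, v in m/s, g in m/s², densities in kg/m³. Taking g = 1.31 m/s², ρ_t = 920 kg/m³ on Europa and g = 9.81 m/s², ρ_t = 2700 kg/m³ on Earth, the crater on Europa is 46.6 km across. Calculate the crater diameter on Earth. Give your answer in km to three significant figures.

D ≈ 22.0 km

The impactor-only factors (d, v, ρ_i) cancel in the ratio, leaving D_Earth/D_Europa = (g_Earth/g_Europa)^-0.17 · (ρ_t,Europa/ρ_t,Earth)^0.38.
(9.81/1.31)^-0.17 = 7.489^-0.17 = 0.7101
(920/2700)^0.38 = 0.3407^0.38 = 0.6642
Ratio = 0.7101 × 0.6642 = 0.4716
D_Earth = 0.4716 × 46.6 km = 22.0 km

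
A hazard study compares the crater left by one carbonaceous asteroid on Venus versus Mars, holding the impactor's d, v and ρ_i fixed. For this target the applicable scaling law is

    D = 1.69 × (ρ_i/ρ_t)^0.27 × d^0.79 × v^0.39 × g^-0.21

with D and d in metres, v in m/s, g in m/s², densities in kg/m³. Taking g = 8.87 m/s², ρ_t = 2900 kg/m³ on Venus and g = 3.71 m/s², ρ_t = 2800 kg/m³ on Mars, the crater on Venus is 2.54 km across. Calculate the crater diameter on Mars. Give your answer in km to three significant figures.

The impactor-only factors (d, v, ρ_i) cancel in the ratio, leaving D_Mars/D_Venus = (g_Mars/g_Venus)^-0.21 · (ρ_t,Venus/ρ_t,Mars)^0.27.
(3.71/8.87)^-0.21 = 0.4183^-0.21 = 1.201
(2900/2800)^0.27 = 1.036^0.27 = 1.010
Ratio = 1.201 × 1.010 = 1.213
D_Mars = 1.213 × 2.54 km = 3.08 km

D ≈ 3.08 km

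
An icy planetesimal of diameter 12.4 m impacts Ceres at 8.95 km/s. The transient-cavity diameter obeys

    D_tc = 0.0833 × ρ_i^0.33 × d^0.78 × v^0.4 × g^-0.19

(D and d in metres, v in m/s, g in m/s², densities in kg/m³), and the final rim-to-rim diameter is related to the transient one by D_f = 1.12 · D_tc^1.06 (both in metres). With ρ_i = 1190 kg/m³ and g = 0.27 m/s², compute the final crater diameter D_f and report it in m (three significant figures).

D_f ≈ 473 m

v = 8950 m/s.
ρ_i^0.33 = 1190^0.33 = 10.35
d^0.78 = 12.4^0.78 = 7.126
v^0.4 = 8950^0.4 = 38.08
g^-0.19 = 0.27^-0.19 = 1.282
D_tc = 0.0833 × 10.35 × 7.126 × 38.08 × 1.282 = 299.9 m
D_f = 1.12 × (299.9)^1.06 = 472.9 m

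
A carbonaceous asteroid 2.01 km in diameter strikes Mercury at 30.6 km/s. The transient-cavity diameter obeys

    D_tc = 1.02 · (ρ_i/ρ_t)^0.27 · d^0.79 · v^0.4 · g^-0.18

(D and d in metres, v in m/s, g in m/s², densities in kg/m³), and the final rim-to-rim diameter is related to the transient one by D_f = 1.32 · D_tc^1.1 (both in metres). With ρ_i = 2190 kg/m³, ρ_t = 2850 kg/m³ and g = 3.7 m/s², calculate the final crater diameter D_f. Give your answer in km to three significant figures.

In SI: d = 2010 m, v = 30600 m/s.
(ρ_i/ρ_t)^0.27 = (2190/2850)^0.27 = 0.9313
d^0.79 = 2010^0.79 = 406.9
v^0.4 = 30600^0.4 = 62.27
g^-0.18 = 3.7^-0.18 = 0.7902
D_tc = 1.02 × 0.9313 × 406.9 × 62.27 × 0.7902 = 19020 m
D_f = 1.32 × (19020)^1.1 = 67252 m
     = 67.25 km

D_f ≈ 67.3 km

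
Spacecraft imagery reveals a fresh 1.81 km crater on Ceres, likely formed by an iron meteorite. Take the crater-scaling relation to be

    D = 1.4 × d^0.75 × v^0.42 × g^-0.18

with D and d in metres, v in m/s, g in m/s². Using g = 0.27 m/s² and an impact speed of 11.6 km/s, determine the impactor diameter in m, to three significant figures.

d ≈ 54.5 m

Rearranging for d: d = [D / (1.4 · 11600^0.42 · 0.27^-0.18)]^(1/0.75).
D = 1810 m.
11600^0.42 = 50.94
0.27^-0.18 = 1.266
Denominator = 1.4 × 50.94 × 1.266 = 90.29
D / 90.29 = 1810 / 90.29 = 20.05
d = 20.05^(1/0.75) = 20.05^1.3333 = 54.46 m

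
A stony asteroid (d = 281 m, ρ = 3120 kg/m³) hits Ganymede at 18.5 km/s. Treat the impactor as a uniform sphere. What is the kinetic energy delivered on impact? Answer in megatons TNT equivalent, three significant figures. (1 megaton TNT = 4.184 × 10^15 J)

v = 18500 m/s.
Mass m = (π/6) ρ d³ = (π/6) × 3120 × (281)³ = 3.625 × 10^10 kg
E = ½ m v² = 0.5 × 3.625 × 10^10 × (18500)² = 6.203 × 10^18 J
   = 6.203 × 10^18 / 4.184×10^15 = 1483 Mt

E ≈ 1480 Mt TNT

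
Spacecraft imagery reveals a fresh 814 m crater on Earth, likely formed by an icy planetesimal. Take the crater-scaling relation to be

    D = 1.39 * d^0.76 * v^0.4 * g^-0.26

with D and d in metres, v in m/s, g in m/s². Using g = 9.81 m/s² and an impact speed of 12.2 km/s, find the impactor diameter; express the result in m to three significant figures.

Rearranging for d: d = [D / (1.39 · 12200^0.4 · 9.81^-0.26)]^(1/0.76).
12200^0.4 = 43.11
9.81^-0.26 = 0.5523
Denominator = 1.39 × 43.11 × 0.5523 = 33.10
D / 33.10 = 814 / 33.10 = 24.59
d = 24.59^(1/0.76) = 24.59^1.3158 = 67.60 m

d ≈ 67.6 m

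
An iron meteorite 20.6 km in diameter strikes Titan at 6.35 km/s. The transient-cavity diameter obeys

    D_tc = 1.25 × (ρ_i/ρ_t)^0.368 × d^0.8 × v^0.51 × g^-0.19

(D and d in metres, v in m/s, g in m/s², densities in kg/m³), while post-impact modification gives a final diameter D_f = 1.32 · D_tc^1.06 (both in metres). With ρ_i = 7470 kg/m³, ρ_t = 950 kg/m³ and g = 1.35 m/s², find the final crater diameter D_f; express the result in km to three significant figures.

In SI: d = 20600 m, v = 6350 m/s.
(ρ_i/ρ_t)^0.368 = (7470/950)^0.368 = 2.136
d^0.8 = 20600^0.8 = 2825
v^0.51 = 6350^0.51 = 86.98
g^-0.19 = 1.35^-0.19 = 0.9446
D_tc = 1.25 × 2.136 × 2825 × 86.98 × 0.9446 = 6.197 × 10^5 m
D_f = 1.32 × (6.197 × 10^5)^1.06 = 1.821 × 10^6 m
     = 1821 km

D_f ≈ 1820 km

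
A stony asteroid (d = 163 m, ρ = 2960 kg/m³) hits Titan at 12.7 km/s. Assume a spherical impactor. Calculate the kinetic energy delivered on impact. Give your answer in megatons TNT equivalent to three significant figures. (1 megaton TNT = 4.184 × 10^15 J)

v = 12700 m/s.
Mass m = (π/6) ρ d³ = (π/6) × 2960 × (163)³ = 6.712 × 10^9 kg
E = ½ m v² = 0.5 × 6.712 × 10^9 × (12700)² = 5.413 × 10^17 J
   = 5.413 × 10^17 / 4.184×10^15 = 129.4 Mt

E ≈ 129 Mt TNT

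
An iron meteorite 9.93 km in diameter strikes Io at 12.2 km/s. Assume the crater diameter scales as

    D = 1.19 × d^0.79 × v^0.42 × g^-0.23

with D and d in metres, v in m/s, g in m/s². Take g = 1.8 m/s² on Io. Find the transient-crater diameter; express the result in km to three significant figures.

D ≈ 77.7 km

In SI units: d = 9930 m, v = 12200 m/s.
d^0.79 = 9930^0.79 = 1437
v^0.42 = 12200^0.42 = 52.03
g^-0.23 = 1.8^-0.23 = 0.8735
D = 1.19 × 1437 × 52.03 × 0.8735 = 77718 m
   = 77.72 km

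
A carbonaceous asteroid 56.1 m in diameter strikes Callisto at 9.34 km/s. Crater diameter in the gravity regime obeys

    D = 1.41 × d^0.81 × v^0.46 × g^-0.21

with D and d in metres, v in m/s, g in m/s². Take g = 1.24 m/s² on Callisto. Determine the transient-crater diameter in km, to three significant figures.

In SI units: v = 9340 m/s.
d^0.81 = 56.1^0.81 = 26.10
v^0.46 = 9340^0.46 = 67.04
g^-0.21 = 1.24^-0.21 = 0.9558
D = 1.41 × 26.10 × 67.04 × 0.9558 = 2358 m
   = 2.358 km

D ≈ 2.36 km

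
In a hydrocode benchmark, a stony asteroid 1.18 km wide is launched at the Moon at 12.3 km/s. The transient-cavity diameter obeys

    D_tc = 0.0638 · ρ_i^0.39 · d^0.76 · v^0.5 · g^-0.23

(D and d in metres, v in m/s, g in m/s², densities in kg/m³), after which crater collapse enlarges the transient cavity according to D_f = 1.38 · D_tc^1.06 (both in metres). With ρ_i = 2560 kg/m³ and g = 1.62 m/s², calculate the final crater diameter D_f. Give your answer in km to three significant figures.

In SI: d = 1180 m, v = 12300 m/s.
ρ_i^0.39 = 2560^0.39 = 21.34
d^0.76 = 1180^0.76 = 216.1
v^0.5 = 12300^0.5 = 110.9
g^-0.23 = 1.62^-0.23 = 0.8950
D_tc = 0.0638 × 21.34 × 216.1 × 110.9 × 0.8950 = 29200 m
D_f = 1.38 × (29200)^1.06 = 74677 m
     = 74.68 km

D_f ≈ 74.7 km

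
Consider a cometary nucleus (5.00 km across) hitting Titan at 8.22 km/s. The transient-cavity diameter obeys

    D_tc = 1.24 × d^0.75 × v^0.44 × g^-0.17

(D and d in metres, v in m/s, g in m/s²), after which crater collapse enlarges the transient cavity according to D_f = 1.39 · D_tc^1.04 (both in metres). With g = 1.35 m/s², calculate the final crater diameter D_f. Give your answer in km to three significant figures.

D_f ≈ 78.3 km

In SI: d = 5000 m, v = 8220 m/s.
d^0.75 = 5000^0.75 = 594.6
v^0.44 = 8220^0.44 = 52.79
g^-0.17 = 1.35^-0.17 = 0.9503
D_tc = 1.24 × 594.6 × 52.79 × 0.9503 = 36990 m
D_f = 1.39 × (36990)^1.04 = 78311 m
     = 78.31 km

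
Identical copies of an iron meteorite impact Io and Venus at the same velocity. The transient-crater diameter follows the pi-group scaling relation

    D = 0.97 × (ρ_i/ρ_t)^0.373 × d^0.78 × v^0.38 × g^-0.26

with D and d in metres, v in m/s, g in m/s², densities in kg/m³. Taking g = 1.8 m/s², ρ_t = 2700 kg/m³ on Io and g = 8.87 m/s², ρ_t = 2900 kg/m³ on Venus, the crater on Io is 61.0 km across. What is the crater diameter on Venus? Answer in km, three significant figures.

D ≈ 39.2 km

The impactor-only factors (d, v, ρ_i) cancel in the ratio, leaving D_Venus/D_Io = (g_Venus/g_Io)^-0.26 · (ρ_t,Io/ρ_t,Venus)^0.373.
(8.87/1.8)^-0.26 = 4.928^-0.26 = 0.6605
(2700/2900)^0.373 = 0.9310^0.373 = 0.9737
Ratio = 0.6605 × 0.9737 = 0.6431
D_Venus = 0.6431 × 61.0 km = 39.2 km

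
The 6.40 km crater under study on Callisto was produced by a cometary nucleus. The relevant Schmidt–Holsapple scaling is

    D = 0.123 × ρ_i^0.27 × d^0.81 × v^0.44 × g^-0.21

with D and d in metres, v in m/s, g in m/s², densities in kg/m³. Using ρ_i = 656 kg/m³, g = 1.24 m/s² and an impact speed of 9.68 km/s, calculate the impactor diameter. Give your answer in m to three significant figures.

d ≈ 553 m

Rearranging for d: d = [D / (0.123 · 656^0.27 · 9680^0.44 · 1.24^-0.21)]^(1/0.81).
D = 6400 m.
656^0.27 = 5.762
9680^0.44 = 56.73
1.24^-0.21 = 0.9558
Denominator = 0.123 × 5.762 × 56.73 × 0.9558 = 38.43
D / 38.43 = 6400 / 38.43 = 166.5
d = 166.5^(1/0.81) = 166.5^1.2346 = 552.8 m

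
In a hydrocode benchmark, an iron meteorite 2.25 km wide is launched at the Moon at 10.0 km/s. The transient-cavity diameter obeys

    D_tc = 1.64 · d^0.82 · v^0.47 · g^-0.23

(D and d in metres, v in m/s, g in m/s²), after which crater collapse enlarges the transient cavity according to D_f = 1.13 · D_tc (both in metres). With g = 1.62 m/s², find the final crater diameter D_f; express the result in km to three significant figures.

In SI: d = 2250 m, v = 10000 m/s.
d^0.82 = 2250^0.82 = 560.8
v^0.47 = 10000^0.47 = 75.86
g^-0.23 = 1.62^-0.23 = 0.8950
D_tc = 1.64 × 560.8 × 75.86 × 0.8950 = 62440 m
D_f = 1.13 × 62440 = 70557 m
     = 70.56 km

D_f ≈ 70.6 km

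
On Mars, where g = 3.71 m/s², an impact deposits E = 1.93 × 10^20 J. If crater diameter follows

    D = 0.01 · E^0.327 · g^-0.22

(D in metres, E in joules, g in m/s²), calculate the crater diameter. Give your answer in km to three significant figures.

D ≈ 32.2 km

E^0.327 = (1.93 × 10^20)^0.327 = 4.299 × 10^6
g^-0.22 = 3.71^-0.22 = 0.7494
D = 0.01 × 4.299 × 10^6 × 0.7494 = 32217 m
   = 32.22 km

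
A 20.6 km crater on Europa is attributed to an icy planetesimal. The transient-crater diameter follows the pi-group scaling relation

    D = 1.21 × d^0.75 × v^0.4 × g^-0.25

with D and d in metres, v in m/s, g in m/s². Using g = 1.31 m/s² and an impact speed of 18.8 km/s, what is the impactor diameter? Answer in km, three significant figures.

d ≈ 2.52 km

Rearranging for d: d = [D / (1.21 · 18800^0.4 · 1.31^-0.25)]^(1/0.75).
D = 20600 m.
18800^0.4 = 51.25
1.31^-0.25 = 0.9347
Denominator = 1.21 × 51.25 × 0.9347 = 57.96
D / 57.96 = 20600 / 57.96 = 355.4
d = 355.4^(1/0.75) = 355.4^1.3333 = 2517 m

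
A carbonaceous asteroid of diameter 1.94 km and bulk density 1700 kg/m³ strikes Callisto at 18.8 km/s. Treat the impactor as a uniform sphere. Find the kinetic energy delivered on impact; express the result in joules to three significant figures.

E ≈ 1.15 × 10^21 J

d = 1940 m; v = 18800 m/s.
Mass m = (π/6) ρ d³ = (π/6) × 1700 × (1940)³ = 6.499 × 10^12 kg
E = ½ m v² = 0.5 × 6.499 × 10^12 × (18800)² = 1.149 × 10^21 J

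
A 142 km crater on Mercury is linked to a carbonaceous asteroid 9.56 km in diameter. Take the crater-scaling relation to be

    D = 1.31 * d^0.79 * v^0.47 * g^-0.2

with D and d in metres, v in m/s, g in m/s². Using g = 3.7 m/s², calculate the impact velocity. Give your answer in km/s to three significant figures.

Rearranging for v: v = [D / (1.31 · 9560^0.79 · 3.7^-0.2)]^(1/0.47).
D = 142000 m.
9560^0.79 = 1395
3.7^-0.2 = 0.7698
Denominator = 1.31 × 1395 × 0.7698 = 1407
D / 1407 = 142000 / 1407 = 100.9
v = 100.9^(1/0.47) = 100.9^2.1277 = 18352 m/s

v ≈ 18.4 km/s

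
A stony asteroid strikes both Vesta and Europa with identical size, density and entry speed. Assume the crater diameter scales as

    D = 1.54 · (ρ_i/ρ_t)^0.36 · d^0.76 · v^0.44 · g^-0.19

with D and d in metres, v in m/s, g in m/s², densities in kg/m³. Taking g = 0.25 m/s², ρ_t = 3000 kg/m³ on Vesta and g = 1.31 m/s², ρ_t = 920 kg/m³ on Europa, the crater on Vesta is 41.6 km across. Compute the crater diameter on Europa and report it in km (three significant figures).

The impactor-only factors (d, v, ρ_i) cancel in the ratio, leaving D_Europa/D_Vesta = (g_Europa/g_Vesta)^-0.19 · (ρ_t,Vesta/ρ_t,Europa)^0.36.
(1.31/0.25)^-0.19 = 5.240^-0.19 = 0.7300
(3000/920)^0.36 = 3.261^0.36 = 1.530
Ratio = 0.7300 × 1.530 = 1.117
D_Europa = 1.117 × 41.6 km = 46.5 km

D ≈ 46.5 km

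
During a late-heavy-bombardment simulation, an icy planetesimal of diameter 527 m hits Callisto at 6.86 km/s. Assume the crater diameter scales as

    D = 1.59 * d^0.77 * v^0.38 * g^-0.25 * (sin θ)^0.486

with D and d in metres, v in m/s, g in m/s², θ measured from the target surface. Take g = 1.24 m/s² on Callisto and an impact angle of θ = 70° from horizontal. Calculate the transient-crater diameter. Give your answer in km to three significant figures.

In SI units: v = 6860 m/s.
d^0.77 = 527^0.77 = 124.7
v^0.38 = 6860^0.38 = 28.69
g^-0.25 = 1.24^-0.25 = 0.9476
(sin 70°)^0.486 = 0.9397^0.486 = 0.9702
D = 1.59 × 124.7 × 28.69 × 0.9476 × 0.9702 = 5230 m
   = 5.230 km

D ≈ 5.23 km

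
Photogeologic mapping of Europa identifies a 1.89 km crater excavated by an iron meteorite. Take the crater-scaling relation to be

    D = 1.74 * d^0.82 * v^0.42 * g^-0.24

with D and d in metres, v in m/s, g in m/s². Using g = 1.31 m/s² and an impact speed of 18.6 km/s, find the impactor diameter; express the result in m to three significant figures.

Rearranging for d: d = [D / (1.74 · 18600^0.42 · 1.31^-0.24)]^(1/0.82).
D = 1890 m.
18600^0.42 = 62.11
1.31^-0.24 = 0.9372
Denominator = 1.74 × 62.11 × 0.9372 = 101.3
D / 101.3 = 1890 / 101.3 = 18.66
d = 18.66^(1/0.82) = 18.66^1.2195 = 35.47 m

d ≈ 35.5 m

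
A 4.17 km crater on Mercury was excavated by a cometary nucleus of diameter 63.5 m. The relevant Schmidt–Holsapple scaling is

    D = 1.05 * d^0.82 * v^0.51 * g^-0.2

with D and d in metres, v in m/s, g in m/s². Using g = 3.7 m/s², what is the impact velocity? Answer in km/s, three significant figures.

v ≈ 24.0 km/s

Rearranging for v: v = [D / (1.05 · 63.5^0.82 · 3.7^-0.2)]^(1/0.51).
D = 4170 m.
63.5^0.82 = 30.08
3.7^-0.2 = 0.7698
Denominator = 1.05 × 30.08 × 0.7698 = 24.31
D / 24.31 = 4170 / 24.31 = 171.5
v = 171.5^(1/0.51) = 171.5^1.9608 = 24041 m/s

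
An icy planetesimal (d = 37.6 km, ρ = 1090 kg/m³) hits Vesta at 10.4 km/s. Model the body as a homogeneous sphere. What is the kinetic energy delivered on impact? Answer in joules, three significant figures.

d = 37600 m; v = 10400 m/s.
Mass m = (π/6) ρ d³ = (π/6) × 1090 × (37600)³ = 3.034 × 10^16 kg
E = ½ m v² = 0.5 × 3.034 × 10^16 × (10400)² = 1.641 × 10^24 J

E ≈ 1.64 × 10^24 J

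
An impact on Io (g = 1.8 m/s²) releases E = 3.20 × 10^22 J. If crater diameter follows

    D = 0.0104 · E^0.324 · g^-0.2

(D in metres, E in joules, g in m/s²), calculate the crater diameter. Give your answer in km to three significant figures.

E^0.324 = (3.20 × 10^22)^0.324 = 1.957 × 10^7
g^-0.2 = 1.8^-0.2 = 0.8891
D = 0.0104 × 1.957 × 10^7 × 0.8891 = 1.810 × 10^5 m
   = 181.0 km

D ≈ 181 km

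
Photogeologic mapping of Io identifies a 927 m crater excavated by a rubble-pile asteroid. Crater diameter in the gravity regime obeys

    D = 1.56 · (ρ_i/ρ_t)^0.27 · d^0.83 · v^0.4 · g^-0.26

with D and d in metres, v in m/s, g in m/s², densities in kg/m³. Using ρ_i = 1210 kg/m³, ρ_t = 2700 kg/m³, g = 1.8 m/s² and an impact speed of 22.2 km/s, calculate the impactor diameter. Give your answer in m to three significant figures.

d ≈ 27.6 m

Rearranging for d: d = [D / (1.56 · (1210/2700)^0.27 · 22200^0.4 · 1.8^-0.26)]^(1/0.83).
(1210/2700)^0.27 = 0.8052
22200^0.4 = 54.77
1.8^-0.26 = 0.8583
Denominator = 1.56 × 0.8052 × 54.77 × 0.8583 = 59.05
D / 59.05 = 927 / 59.05 = 15.70
d = 15.70^(1/0.83) = 15.70^1.2048 = 27.59 m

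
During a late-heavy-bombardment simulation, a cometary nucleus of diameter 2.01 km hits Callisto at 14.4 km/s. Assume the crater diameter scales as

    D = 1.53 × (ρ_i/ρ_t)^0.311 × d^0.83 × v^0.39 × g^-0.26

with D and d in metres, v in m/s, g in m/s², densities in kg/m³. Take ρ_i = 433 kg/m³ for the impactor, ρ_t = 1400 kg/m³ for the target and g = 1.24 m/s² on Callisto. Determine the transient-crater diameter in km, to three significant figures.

D ≈ 23.2 km

In SI units: d = 2010 m, v = 14400 m/s.
(ρ_i/ρ_t)^0.311 = (433/1400)^0.311 = 0.6942
d^0.83 = 2010^0.83 = 551.6
v^0.39 = 14400^0.39 = 41.86
g^-0.26 = 1.24^-0.26 = 0.9456
D = 1.53 × 0.6942 × 551.6 × 41.86 × 0.9456 = 23190 m
   = 23.19 km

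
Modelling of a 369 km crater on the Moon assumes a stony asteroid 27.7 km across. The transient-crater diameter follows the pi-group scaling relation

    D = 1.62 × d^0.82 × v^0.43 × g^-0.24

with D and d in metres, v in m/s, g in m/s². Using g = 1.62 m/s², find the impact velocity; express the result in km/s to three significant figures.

v ≈ 12.7 km/s

Rearranging for v: v = [D / (1.62 · 27700^0.82 · 1.62^-0.24)]^(1/0.43).
D = 369000 m.
27700^0.82 = 4394
1.62^-0.24 = 0.8907
Denominator = 1.62 × 4394 × 0.8907 = 6340
D / 6340 = 369000 / 6340 = 58.20
v = 58.20^(1/0.43) = 58.20^2.3256 = 12721 m/s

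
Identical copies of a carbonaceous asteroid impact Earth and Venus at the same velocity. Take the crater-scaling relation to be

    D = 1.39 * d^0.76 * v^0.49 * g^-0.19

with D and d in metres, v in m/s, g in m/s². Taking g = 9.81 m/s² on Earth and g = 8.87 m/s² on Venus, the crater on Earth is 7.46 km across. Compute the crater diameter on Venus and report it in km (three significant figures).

All impactor-dependent factors cancel in the ratio, leaving D_Venus/D_Earth = (g_Venus/g_Earth)^-0.19.
(8.87/9.81)^-0.19 = 0.9042^-0.19 = 1.019
D_Venus = 1.019 × 7.46 km = 7.60 km

D ≈ 7.60 km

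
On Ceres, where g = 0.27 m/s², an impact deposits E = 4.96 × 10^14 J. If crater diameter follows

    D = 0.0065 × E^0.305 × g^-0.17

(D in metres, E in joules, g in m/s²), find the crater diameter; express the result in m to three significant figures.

E^0.305 = (4.96 × 10^14)^0.305 = 3.035 × 10^4
g^-0.17 = 0.27^-0.17 = 1.249
D = 0.0065 × 3.035 × 10^4 × 1.249 = 246.4 m

D ≈ 246 m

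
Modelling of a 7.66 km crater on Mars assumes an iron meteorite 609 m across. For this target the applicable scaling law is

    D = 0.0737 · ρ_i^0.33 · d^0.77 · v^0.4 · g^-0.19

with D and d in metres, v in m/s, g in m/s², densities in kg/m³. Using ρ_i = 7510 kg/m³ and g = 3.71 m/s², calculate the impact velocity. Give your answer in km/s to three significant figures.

v ≈ 18.0 km/s

Rearranging for v: v = [D / (0.0737 · 7510^0.33 · 609^0.77 · 3.71^-0.19)]^(1/0.4).
D = 7660 m.
7510^0.33 = 19.01
609^0.77 = 139.4
3.71^-0.19 = 0.7795
Denominator = 0.0737 × 19.01 × 139.4 × 0.7795 = 152.2
D / 152.2 = 7660 / 152.2 = 50.33
v = 50.33^(1/0.4) = 50.33^2.5 = 17971 m/s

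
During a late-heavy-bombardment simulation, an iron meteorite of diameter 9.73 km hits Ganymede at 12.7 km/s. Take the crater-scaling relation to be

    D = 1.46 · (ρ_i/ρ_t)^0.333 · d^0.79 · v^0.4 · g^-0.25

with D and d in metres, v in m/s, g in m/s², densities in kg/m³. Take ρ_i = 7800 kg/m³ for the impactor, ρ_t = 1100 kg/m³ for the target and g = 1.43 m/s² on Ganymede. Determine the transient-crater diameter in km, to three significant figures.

In SI units: d = 9730 m, v = 12700 m/s.
(ρ_i/ρ_t)^0.333 = (7800/1100)^0.333 = 1.920
d^0.79 = 9730^0.79 = 1415
v^0.4 = 12700^0.4 = 43.80
g^-0.25 = 1.43^-0.25 = 0.9145
D = 1.46 × 1.920 × 1415 × 43.80 × 0.9145 = 1.589 × 10^5 m
   = 158.9 km

D ≈ 159 km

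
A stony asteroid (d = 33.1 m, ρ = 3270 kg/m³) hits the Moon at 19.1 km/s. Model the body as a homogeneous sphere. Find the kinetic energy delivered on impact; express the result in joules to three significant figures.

v = 19100 m/s.
Mass m = (π/6) ρ d³ = (π/6) × 3270 × (33.1)³ = 6.209 × 10^7 kg
E = ½ m v² = 0.5 × 6.209 × 10^7 × (19100)² = 1.133 × 10^16 J

E ≈ 1.13 × 10^16 J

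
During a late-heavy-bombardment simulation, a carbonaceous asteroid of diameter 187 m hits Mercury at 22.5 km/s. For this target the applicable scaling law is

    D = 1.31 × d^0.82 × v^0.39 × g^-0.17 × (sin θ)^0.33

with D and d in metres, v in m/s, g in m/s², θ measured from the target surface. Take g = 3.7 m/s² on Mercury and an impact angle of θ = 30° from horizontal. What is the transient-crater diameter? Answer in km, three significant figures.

D ≈ 3.03 km

In SI units: v = 22500 m/s.
d^0.82 = 187^0.82 = 72.93
v^0.39 = 22500^0.39 = 49.81
g^-0.17 = 3.7^-0.17 = 0.8006
(sin 30°)^0.33 = 0.5000^0.33 = 0.7955
D = 1.31 × 72.93 × 49.81 × 0.8006 × 0.7955 = 3031 m
   = 3.031 km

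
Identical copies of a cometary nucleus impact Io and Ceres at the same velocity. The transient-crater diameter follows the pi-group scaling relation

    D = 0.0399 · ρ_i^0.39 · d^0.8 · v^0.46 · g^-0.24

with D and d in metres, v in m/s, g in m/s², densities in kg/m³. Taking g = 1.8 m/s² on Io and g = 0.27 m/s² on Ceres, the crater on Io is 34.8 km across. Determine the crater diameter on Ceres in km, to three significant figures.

All impactor-dependent factors cancel in the ratio, leaving D_Ceres/D_Io = (g_Ceres/g_Io)^-0.24.
(0.27/1.8)^-0.24 = 0.1500^-0.24 = 1.577
D_Ceres = 1.577 × 34.8 km = 54.9 km

D ≈ 54.9 km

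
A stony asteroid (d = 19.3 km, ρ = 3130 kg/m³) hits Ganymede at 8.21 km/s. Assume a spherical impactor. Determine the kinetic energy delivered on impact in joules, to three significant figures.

d = 19300 m; v = 8210 m/s.
Mass m = (π/6) ρ d³ = (π/6) × 3130 × (19300)³ = 1.178 × 10^16 kg
E = ½ m v² = 0.5 × 1.178 × 10^16 × (8210)² = 3.970 × 10^23 J

E ≈ 3.97 × 10^23 J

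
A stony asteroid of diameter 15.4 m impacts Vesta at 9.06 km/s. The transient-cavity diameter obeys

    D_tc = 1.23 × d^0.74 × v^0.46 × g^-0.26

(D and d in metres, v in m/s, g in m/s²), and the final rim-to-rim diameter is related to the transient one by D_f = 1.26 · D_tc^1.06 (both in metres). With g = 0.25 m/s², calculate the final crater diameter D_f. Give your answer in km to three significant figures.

D_f ≈ 1.67 km

v = 9060 m/s.
d^0.74 = 15.4^0.74 = 7.564
v^0.46 = 9060^0.46 = 66.11
g^-0.26 = 0.25^-0.26 = 1.434
D_tc = 1.23 × 7.564 × 66.11 × 1.434 = 882.0 m
D_f = 1.26 × (882.0)^1.06 = 1669 m
     = 1.669 km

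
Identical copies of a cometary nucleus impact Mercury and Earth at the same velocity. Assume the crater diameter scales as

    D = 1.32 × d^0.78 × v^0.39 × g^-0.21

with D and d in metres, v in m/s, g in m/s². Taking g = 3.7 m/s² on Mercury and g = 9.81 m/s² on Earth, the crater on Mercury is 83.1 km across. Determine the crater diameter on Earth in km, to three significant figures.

All impactor-dependent factors cancel in the ratio, leaving D_Earth/D_Mercury = (g_Earth/g_Mercury)^-0.21.
(9.81/3.7)^-0.21 = 2.651^-0.21 = 0.8149
D_Earth = 0.8149 × 83.1 km = 67.7 km

D ≈ 67.7 km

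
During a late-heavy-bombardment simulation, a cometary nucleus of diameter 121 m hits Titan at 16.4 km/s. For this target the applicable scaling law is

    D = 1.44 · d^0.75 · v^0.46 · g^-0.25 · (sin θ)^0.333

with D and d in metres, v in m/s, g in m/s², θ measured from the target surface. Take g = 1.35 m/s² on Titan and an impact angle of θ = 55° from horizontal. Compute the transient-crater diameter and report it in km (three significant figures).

In SI units: v = 16400 m/s.
d^0.75 = 121^0.75 = 36.48
v^0.46 = 16400^0.46 = 86.86
g^-0.25 = 1.35^-0.25 = 0.9277
(sin 55°)^0.333 = 0.8192^0.333 = 0.9357
D = 1.44 × 36.48 × 86.86 × 0.9277 × 0.9357 = 3961 m
   = 3.961 km

D ≈ 3.96 km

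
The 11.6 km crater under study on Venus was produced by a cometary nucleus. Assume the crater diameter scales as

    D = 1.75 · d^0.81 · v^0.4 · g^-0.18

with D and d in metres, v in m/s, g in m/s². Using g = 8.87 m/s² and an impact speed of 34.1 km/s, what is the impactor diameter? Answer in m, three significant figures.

Rearranging for d: d = [D / (1.75 · 34100^0.4 · 8.87^-0.18)]^(1/0.81).
D = 11600 m.
34100^0.4 = 65.03
8.87^-0.18 = 0.6751
Denominator = 1.75 × 65.03 × 0.6751 = 76.83
D / 76.83 = 11600 / 76.83 = 151.0
d = 151.0^(1/0.81) = 151.0^1.2346 = 490.0 m

d ≈ 490 m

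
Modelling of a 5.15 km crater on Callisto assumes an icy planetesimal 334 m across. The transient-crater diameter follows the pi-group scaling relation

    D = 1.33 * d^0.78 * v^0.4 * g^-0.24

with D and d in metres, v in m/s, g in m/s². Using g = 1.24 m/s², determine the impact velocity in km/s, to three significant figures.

Rearranging for v: v = [D / (1.33 · 334^0.78 · 1.24^-0.24)]^(1/0.4).
D = 5150 m.
334^0.78 = 93.01
1.24^-0.24 = 0.9497
Denominator = 1.33 × 93.01 × 0.9497 = 117.5
D / 117.5 = 5150 / 117.5 = 43.83
v = 43.83^(1/0.4) = 43.83^2.5 = 12718 m/s

v ≈ 12.7 km/s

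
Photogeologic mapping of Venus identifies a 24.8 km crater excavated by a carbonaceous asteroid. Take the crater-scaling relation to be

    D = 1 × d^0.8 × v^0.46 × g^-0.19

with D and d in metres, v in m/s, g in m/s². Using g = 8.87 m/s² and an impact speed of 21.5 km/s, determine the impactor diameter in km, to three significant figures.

d ≈ 1.69 km

Rearranging for d: d = [D / (1 · 21500^0.46 · 8.87^-0.19)]^(1/0.8).
D = 24800 m.
21500^0.46 = 98.38
8.87^-0.19 = 0.6605
Denominator = 1 × 98.38 × 0.6605 = 64.98
D / 64.98 = 24800 / 64.98 = 381.7
d = 381.7^(1/0.8) = 381.7^1.25 = 1687 m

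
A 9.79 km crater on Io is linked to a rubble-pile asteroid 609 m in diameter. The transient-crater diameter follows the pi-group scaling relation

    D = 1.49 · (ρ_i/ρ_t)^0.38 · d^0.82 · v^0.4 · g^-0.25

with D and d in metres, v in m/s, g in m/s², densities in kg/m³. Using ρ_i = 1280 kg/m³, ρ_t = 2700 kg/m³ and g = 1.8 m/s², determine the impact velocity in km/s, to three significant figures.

v ≈ 20.1 km/s

Rearranging for v: v = [D / (1.49 · (1280/2700)^0.38 · 609^0.82 · 1.8^-0.25)]^(1/0.4).
D = 9790 m.
(1280/2700)^0.38 = 0.7530
609^0.82 = 192.0
1.8^-0.25 = 0.8633
Denominator = 1.49 × 0.7530 × 192.0 × 0.8633 = 186.0
D / 186.0 = 9790 / 186.0 = 52.63
v = 52.63^(1/0.4) = 52.63^2.5 = 20095 m/s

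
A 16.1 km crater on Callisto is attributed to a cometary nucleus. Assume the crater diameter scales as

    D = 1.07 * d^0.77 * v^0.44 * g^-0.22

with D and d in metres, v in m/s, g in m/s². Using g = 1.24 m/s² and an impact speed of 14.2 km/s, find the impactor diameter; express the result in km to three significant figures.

d ≈ 1.20 km

Rearranging for d: d = [D / (1.07 · 14200^0.44 · 1.24^-0.22)]^(1/0.77).
D = 16100 m.
14200^0.44 = 67.14
1.24^-0.22 = 0.9538
Denominator = 1.07 × 67.14 × 0.9538 = 68.52
D / 68.52 = 16100 / 68.52 = 235.0
d = 235.0^(1/0.77) = 235.0^1.2987 = 1200 m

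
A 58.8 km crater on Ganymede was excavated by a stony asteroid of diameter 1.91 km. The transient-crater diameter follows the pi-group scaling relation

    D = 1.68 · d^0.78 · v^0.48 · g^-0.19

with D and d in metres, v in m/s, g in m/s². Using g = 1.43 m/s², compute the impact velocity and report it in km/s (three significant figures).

Rearranging for v: v = [D / (1.68 · 1910^0.78 · 1.43^-0.19)]^(1/0.48).
D = 58800 m.
1910^0.78 = 362.4
1.43^-0.19 = 0.9343
Denominator = 1.68 × 362.4 × 0.9343 = 568.8
D / 568.8 = 58800 / 568.8 = 103.4
v = 103.4^(1/0.48) = 103.4^2.0833 = 15734 m/s

v ≈ 15.7 km/s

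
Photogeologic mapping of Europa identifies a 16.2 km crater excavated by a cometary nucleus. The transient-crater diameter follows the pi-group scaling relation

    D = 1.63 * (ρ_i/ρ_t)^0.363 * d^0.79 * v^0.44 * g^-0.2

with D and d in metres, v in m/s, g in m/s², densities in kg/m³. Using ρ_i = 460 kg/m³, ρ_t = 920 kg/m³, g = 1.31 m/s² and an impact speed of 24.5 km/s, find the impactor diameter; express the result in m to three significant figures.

Rearranging for d: d = [D / (1.63 · (460/920)^0.363 · 24500^0.44 · 1.31^-0.2)]^(1/0.79).
D = 16200 m.
(460/920)^0.363 = 0.7775
24500^0.44 = 85.36
1.31^-0.2 = 0.9474
Denominator = 1.63 × 0.7775 × 85.36 × 0.9474 = 102.5
D / 102.5 = 16200 / 102.5 = 158.0
d = 158.0^(1/0.79) = 158.0^1.2658 = 606.8 m

d ≈ 607 m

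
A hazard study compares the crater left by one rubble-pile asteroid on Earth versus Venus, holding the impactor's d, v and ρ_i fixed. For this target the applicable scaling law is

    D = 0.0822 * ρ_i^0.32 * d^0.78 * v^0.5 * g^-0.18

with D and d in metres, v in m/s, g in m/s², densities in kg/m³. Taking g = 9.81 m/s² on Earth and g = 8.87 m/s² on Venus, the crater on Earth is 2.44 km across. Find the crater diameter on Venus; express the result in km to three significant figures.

D ≈ 2.48 km

All impactor-dependent factors cancel in the ratio, leaving D_Venus/D_Earth = (g_Venus/g_Earth)^-0.18.
(8.87/9.81)^-0.18 = 0.9042^-0.18 = 1.018
D_Venus = 1.018 × 2.44 km = 2.48 km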